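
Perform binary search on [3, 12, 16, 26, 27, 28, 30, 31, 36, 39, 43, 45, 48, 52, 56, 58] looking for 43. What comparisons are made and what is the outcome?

Binary search for 43 in [3, 12, 16, 26, 27, 28, 30, 31, 36, 39, 43, 45, 48, 52, 56, 58]:

lo=0, hi=15, mid=7, arr[mid]=31 -> 31 < 43, search right half
lo=8, hi=15, mid=11, arr[mid]=45 -> 45 > 43, search left half
lo=8, hi=10, mid=9, arr[mid]=39 -> 39 < 43, search right half
lo=10, hi=10, mid=10, arr[mid]=43 -> Found target at index 10!

Binary search finds 43 at index 10 after 4 comparisons. The search repeatedly halves the search space by comparing with the middle element.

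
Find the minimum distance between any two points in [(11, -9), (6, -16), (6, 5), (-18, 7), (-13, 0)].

Computing all pairwise distances among 5 points:

d((11, -9), (6, -16)) = 8.6023 <-- minimum
d((11, -9), (6, 5)) = 14.8661
d((11, -9), (-18, 7)) = 33.121
d((11, -9), (-13, 0)) = 25.632
d((6, -16), (6, 5)) = 21.0
d((6, -16), (-18, 7)) = 33.2415
d((6, -16), (-13, 0)) = 24.8395
d((6, 5), (-18, 7)) = 24.0832
d((6, 5), (-13, 0)) = 19.6469
d((-18, 7), (-13, 0)) = 8.6023 <-- minimum

Minimum distance: 8.6023 (tie among 2 pairs: (11, -9) and (6, -16); (-18, 7) and (-13, 0))

The minimum Euclidean distance is 8.6023. There is a tie: 2 pairs achieve this minimum — (11, -9) and (6, -16); (-18, 7) and (-13, 0). Any of these is a valid closest pair. For 5 points, brute-force pairwise comparison is shown above. For large n, the divide-and-conquer algorithm (sort by x, recurse on halves, check the dividing strip) achieves O(n log n).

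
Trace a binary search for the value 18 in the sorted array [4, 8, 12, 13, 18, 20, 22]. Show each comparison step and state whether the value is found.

Binary search for 18 in [4, 8, 12, 13, 18, 20, 22]:

lo=0, hi=6, mid=3, arr[mid]=13 -> 13 < 18, search right half
lo=4, hi=6, mid=5, arr[mid]=20 -> 20 > 18, search left half
lo=4, hi=4, mid=4, arr[mid]=18 -> Found target at index 4!

Binary search finds 18 at index 4 after 3 comparisons. The search repeatedly halves the search space by comparing with the middle element.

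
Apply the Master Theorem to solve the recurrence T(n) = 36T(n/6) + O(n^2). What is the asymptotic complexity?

Master Theorem for T(n) = 36T(n/6) + O(n^2):

a = 36, b = 6, c = 2
log_b(a) = log_6(36) = 2.0000

Case 2: c = 2 = log_6(36) = 2.0000
T(n) = O(n^2 log n) = O(n^2 log n)

For T(n) = 36T(n/6) + O(n^2): log_6(36) = 2.0000. This is Case 2 of the Master Theorem (c = log_b(a), equal work at all levels), giving O(n^2 log n).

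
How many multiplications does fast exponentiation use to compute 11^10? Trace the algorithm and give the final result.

Computing 11^10 by squaring (build up from 11^1; each line after the first costs one multiplication):

11^1 = 11
11^2 = (11^1)^2 = 11^2 = 121
11^4 = (11^2)^2 = 121^2 = 14641
11^5 = 11 * 11^4 = 11 * 14641 = 161051
11^10 = (11^5)^2 = 161051^2 = 25937424601

Result: 25937424601
Multiplications needed: 4 (4 lines after 11^1)

11^10 = 25937424601. Using exponentiation by squaring, this requires 4 multiplications. The key idea: if the exponent is even, square the half-power; if odd, multiply by the base once.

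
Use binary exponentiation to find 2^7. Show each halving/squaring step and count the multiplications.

Computing 2^7 by squaring (build up from 2^1; each line after the first costs one multiplication):

2^1 = 2
2^2 = (2^1)^2 = 2^2 = 4
2^3 = 2 * 2^2 = 2 * 4 = 8
2^6 = (2^3)^2 = 8^2 = 64
2^7 = 2 * 2^6 = 2 * 64 = 128

Result: 128
Multiplications needed: 4 (4 lines after 2^1)

2^7 = 128. Using exponentiation by squaring, this requires 4 multiplications. The key idea: if the exponent is even, square the half-power; if odd, multiply by the base once.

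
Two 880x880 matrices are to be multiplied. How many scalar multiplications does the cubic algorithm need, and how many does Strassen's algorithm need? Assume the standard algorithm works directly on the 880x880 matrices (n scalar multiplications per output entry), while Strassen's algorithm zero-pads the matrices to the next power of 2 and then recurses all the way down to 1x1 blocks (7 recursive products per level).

Matrix multiplication for 880x880 matrices:

Strassen's algorithm requires power-of-2 dimensions. Pad 880x880 to 1024x1024 (next power of 2).

Standard algorithm: 880^3 = 681472000 multiplications
Strassen's algorithm: 7^(log2(1024)) = 7^10 = 282475249 multiplications
Savings: 681472000 - 282475249 = 398996751 multiplications

Standard: 681472000 multiplications (880^3). Strassen: 282475249 multiplications (7^10, after padding to 1024x1024). Strassen reduces 8 recursive multiplications to 7 at each level.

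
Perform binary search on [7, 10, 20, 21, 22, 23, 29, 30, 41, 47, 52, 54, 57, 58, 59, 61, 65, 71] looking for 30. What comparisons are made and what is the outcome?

Binary search for 30 in [7, 10, 20, 21, 22, 23, 29, 30, 41, 47, 52, 54, 57, 58, 59, 61, 65, 71]:

lo=0, hi=17, mid=8, arr[mid]=41 -> 41 > 30, search left half
lo=0, hi=7, mid=3, arr[mid]=21 -> 21 < 30, search right half
lo=4, hi=7, mid=5, arr[mid]=23 -> 23 < 30, search right half
lo=6, hi=7, mid=6, arr[mid]=29 -> 29 < 30, search right half
lo=7, hi=7, mid=7, arr[mid]=30 -> Found target at index 7!

Binary search finds 30 at index 7 after 5 comparisons. The search repeatedly halves the search space by comparing with the middle element.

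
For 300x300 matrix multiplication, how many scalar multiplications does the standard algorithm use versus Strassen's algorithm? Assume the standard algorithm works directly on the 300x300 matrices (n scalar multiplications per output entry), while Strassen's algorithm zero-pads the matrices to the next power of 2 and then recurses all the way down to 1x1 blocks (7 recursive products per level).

Matrix multiplication for 300x300 matrices:

Strassen's algorithm requires power-of-2 dimensions. Pad 300x300 to 512x512 (next power of 2).

Standard algorithm: 300^3 = 27000000 multiplications
Strassen's algorithm: 7^(log2(512)) = 7^9 = 40353607 multiplications
Difference: 27000000 - 40353607 = -13353607 (Strassen uses MORE here due to padding overhead — for small or just-over-power-of-2 n, padding can outweigh the per-level savings)

Standard: 27000000 multiplications (300^3). Strassen: 40353607 multiplications (7^9, after padding to 512x512). Strassen reduces 8 recursive multiplications to 7 at each level.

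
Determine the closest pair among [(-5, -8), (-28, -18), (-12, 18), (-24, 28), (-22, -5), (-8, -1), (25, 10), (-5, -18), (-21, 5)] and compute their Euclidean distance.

Computing all pairwise distances among 9 points:

d((-5, -8), (-28, -18)) = 25.0799
d((-5, -8), (-12, 18)) = 26.9258
d((-5, -8), (-24, 28)) = 40.7063
d((-5, -8), (-22, -5)) = 17.2627
d((-5, -8), (-8, -1)) = 7.6158 <-- minimum
d((-5, -8), (25, 10)) = 34.9857
d((-5, -8), (-5, -18)) = 10.0
d((-5, -8), (-21, 5)) = 20.6155
d((-28, -18), (-12, 18)) = 39.3954
d((-28, -18), (-24, 28)) = 46.1736
d((-28, -18), (-22, -5)) = 14.3178
d((-28, -18), (-8, -1)) = 26.2488
d((-28, -18), (25, 10)) = 59.9416
d((-28, -18), (-5, -18)) = 23.0
d((-28, -18), (-21, 5)) = 24.0416
d((-12, 18), (-24, 28)) = 15.6205
d((-12, 18), (-22, -5)) = 25.0799
d((-12, 18), (-8, -1)) = 19.4165
d((-12, 18), (25, 10)) = 37.855
d((-12, 18), (-5, -18)) = 36.6742
d((-12, 18), (-21, 5)) = 15.8114
d((-24, 28), (-22, -5)) = 33.0606
d((-24, 28), (-8, -1)) = 33.121
d((-24, 28), (25, 10)) = 52.2015
d((-24, 28), (-5, -18)) = 49.7695
d((-24, 28), (-21, 5)) = 23.1948
d((-22, -5), (-8, -1)) = 14.5602
d((-22, -5), (25, 10)) = 49.3356
d((-22, -5), (-5, -18)) = 21.4009
d((-22, -5), (-21, 5)) = 10.0499
d((-8, -1), (25, 10)) = 34.7851
d((-8, -1), (-5, -18)) = 17.2627
d((-8, -1), (-21, 5)) = 14.3178
d((25, 10), (-5, -18)) = 41.0366
d((25, 10), (-21, 5)) = 46.2709
d((-5, -18), (-21, 5)) = 28.0179

Closest pair: (-5, -8) and (-8, -1) with distance 7.6158

The closest pair is (-5, -8) and (-8, -1) with Euclidean distance 7.6158. For 9 points, brute-force pairwise comparison is shown above. For large n, the divide-and-conquer algorithm (sort by x, recurse on halves, check the dividing strip) achieves O(n log n).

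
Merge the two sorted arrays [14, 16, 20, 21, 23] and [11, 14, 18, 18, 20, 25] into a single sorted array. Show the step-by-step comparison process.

Merging process:

Compare 14 vs 11: take 11 from right. Merged: [11]
Compare 14 vs 14: take 14 from left. Merged: [11, 14]
Compare 16 vs 14: take 14 from right. Merged: [11, 14, 14]
Compare 16 vs 18: take 16 from left. Merged: [11, 14, 14, 16]
Compare 20 vs 18: take 18 from right. Merged: [11, 14, 14, 16, 18]
Compare 20 vs 18: take 18 from right. Merged: [11, 14, 14, 16, 18, 18]
Compare 20 vs 20: take 20 from left. Merged: [11, 14, 14, 16, 18, 18, 20]
Compare 21 vs 20: take 20 from right. Merged: [11, 14, 14, 16, 18, 18, 20, 20]
Compare 21 vs 25: take 21 from left. Merged: [11, 14, 14, 16, 18, 18, 20, 20, 21]
Compare 23 vs 25: take 23 from left. Merged: [11, 14, 14, 16, 18, 18, 20, 20, 21, 23]
Append remaining from right: [25]. Merged: [11, 14, 14, 16, 18, 18, 20, 20, 21, 23, 25]

Final merged array: [11, 14, 14, 16, 18, 18, 20, 20, 21, 23, 25]
Total comparisons: 10

The merged array is [11, 14, 14, 16, 18, 18, 20, 20, 21, 23, 25], requiring 10 comparisons. The merge step runs in O(n) time where n is the total number of elements.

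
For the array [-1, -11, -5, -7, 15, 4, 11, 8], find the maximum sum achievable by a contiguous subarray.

Using Kadane's algorithm on [-1, -11, -5, -7, 15, 4, 11, 8]:

Scanning through the array:
Position 1 (value -11): max_ending_here = -11, max_so_far = -1
Position 2 (value -5): max_ending_here = -5, max_so_far = -1
Position 3 (value -7): max_ending_here = -7, max_so_far = -1
Position 4 (value 15): max_ending_here = 15, max_so_far = 15
Position 5 (value 4): max_ending_here = 19, max_so_far = 19
Position 6 (value 11): max_ending_here = 30, max_so_far = 30
Position 7 (value 8): max_ending_here = 38, max_so_far = 38

Maximum subarray: [15, 4, 11, 8]
Maximum sum: 38

The maximum subarray is [15, 4, 11, 8] with sum 38. This subarray runs from index 4 to index 7.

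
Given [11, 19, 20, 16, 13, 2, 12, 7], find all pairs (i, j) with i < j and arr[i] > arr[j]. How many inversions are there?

Finding inversions in [11, 19, 20, 16, 13, 2, 12, 7]:

(0, 5): arr[0]=11 > arr[5]=2
(0, 7): arr[0]=11 > arr[7]=7
(1, 3): arr[1]=19 > arr[3]=16
(1, 4): arr[1]=19 > arr[4]=13
(1, 5): arr[1]=19 > arr[5]=2
(1, 6): arr[1]=19 > arr[6]=12
(1, 7): arr[1]=19 > arr[7]=7
(2, 3): arr[2]=20 > arr[3]=16
(2, 4): arr[2]=20 > arr[4]=13
(2, 5): arr[2]=20 > arr[5]=2
(2, 6): arr[2]=20 > arr[6]=12
(2, 7): arr[2]=20 > arr[7]=7
(3, 4): arr[3]=16 > arr[4]=13
(3, 5): arr[3]=16 > arr[5]=2
(3, 6): arr[3]=16 > arr[6]=12
(3, 7): arr[3]=16 > arr[7]=7
(4, 5): arr[4]=13 > arr[5]=2
(4, 6): arr[4]=13 > arr[6]=12
(4, 7): arr[4]=13 > arr[7]=7
(6, 7): arr[6]=12 > arr[7]=7

Total inversions: 20

The array has 20 inversion(s): (0,5), (0,7), (1,3), (1,4), (1,5), (1,6), (1,7), (2,3), (2,4), (2,5), (2,6), (2,7), (3,4), (3,5), (3,6), (3,7), (4,5), (4,6), (4,7), (6,7). Each pair (i,j) satisfies i < j and arr[i] > arr[j].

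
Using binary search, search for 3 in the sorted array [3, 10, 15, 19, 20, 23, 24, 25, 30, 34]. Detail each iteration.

Binary search for 3 in [3, 10, 15, 19, 20, 23, 24, 25, 30, 34]:

lo=0, hi=9, mid=4, arr[mid]=20 -> 20 > 3, search left half
lo=0, hi=3, mid=1, arr[mid]=10 -> 10 > 3, search left half
lo=0, hi=0, mid=0, arr[mid]=3 -> Found target at index 0!

Binary search finds 3 at index 0 after 3 comparisons. The search repeatedly halves the search space by comparing with the middle element.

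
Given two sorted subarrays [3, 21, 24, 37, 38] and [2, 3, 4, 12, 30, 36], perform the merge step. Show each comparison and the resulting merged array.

Merging process:

Compare 3 vs 2: take 2 from right. Merged: [2]
Compare 3 vs 3: take 3 from left. Merged: [2, 3]
Compare 21 vs 3: take 3 from right. Merged: [2, 3, 3]
Compare 21 vs 4: take 4 from right. Merged: [2, 3, 3, 4]
Compare 21 vs 12: take 12 from right. Merged: [2, 3, 3, 4, 12]
Compare 21 vs 30: take 21 from left. Merged: [2, 3, 3, 4, 12, 21]
Compare 24 vs 30: take 24 from left. Merged: [2, 3, 3, 4, 12, 21, 24]
Compare 37 vs 30: take 30 from right. Merged: [2, 3, 3, 4, 12, 21, 24, 30]
Compare 37 vs 36: take 36 from right. Merged: [2, 3, 3, 4, 12, 21, 24, 30, 36]
Append remaining from left: [37, 38]. Merged: [2, 3, 3, 4, 12, 21, 24, 30, 36, 37, 38]

Final merged array: [2, 3, 3, 4, 12, 21, 24, 30, 36, 37, 38]
Total comparisons: 9

The merged array is [2, 3, 3, 4, 12, 21, 24, 30, 36, 37, 38], requiring 9 comparisons. The merge step runs in O(n) time where n is the total number of elements.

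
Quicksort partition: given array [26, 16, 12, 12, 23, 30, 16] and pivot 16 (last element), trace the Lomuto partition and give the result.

Lomuto partition with pivot = 16:

Initial array: [26, 16, 12, 12, 23, 30, 16]

arr[0]=26 > 16: no swap
arr[1]=16 <= 16: swap with position 0, array becomes [16, 26, 12, 12, 23, 30, 16]
arr[2]=12 <= 16: swap with position 1, array becomes [16, 12, 26, 12, 23, 30, 16]
arr[3]=12 <= 16: swap with position 2, array becomes [16, 12, 12, 26, 23, 30, 16]
arr[4]=23 > 16: no swap
arr[5]=30 > 16: no swap

Place pivot at position 3: [16, 12, 12, 16, 23, 30, 26]
Pivot position: 3

After partitioning with pivot 16, the array becomes [16, 12, 12, 16, 23, 30, 26]. The pivot is placed at index 3. All elements to the left of the pivot are <= 16, and all elements to the right are > 16.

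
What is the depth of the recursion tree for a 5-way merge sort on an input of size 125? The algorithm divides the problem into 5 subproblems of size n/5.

For divide and conquer with division factor 5:

Problem sizes at each level:
Level 0: 125
Level 1: 25
Level 2: 5
Level 3: 1

The root is level 0 and the size-1 base case is level 3 (the tree spans levels 0 through 3, i.e. 4 levels counting the root), so the depth is the number of divisions: log_5(125) = 3

The recursion tree depth is log_5(125) = 3. At each level, the problem size is divided by 5, so it takes 3 divisions to reduce to a base case of size 1. The algorithm makes 5 recursive calls at each level.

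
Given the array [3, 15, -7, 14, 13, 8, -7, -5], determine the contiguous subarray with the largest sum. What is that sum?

Using Kadane's algorithm on [3, 15, -7, 14, 13, 8, -7, -5]:

Scanning through the array:
Position 1 (value 15): max_ending_here = 18, max_so_far = 18
Position 2 (value -7): max_ending_here = 11, max_so_far = 18
Position 3 (value 14): max_ending_here = 25, max_so_far = 25
Position 4 (value 13): max_ending_here = 38, max_so_far = 38
Position 5 (value 8): max_ending_here = 46, max_so_far = 46
Position 6 (value -7): max_ending_here = 39, max_so_far = 46
Position 7 (value -5): max_ending_here = 34, max_so_far = 46

Maximum subarray: [3, 15, -7, 14, 13, 8]
Maximum sum: 46

The maximum subarray is [3, 15, -7, 14, 13, 8] with sum 46. This subarray runs from index 0 to index 5.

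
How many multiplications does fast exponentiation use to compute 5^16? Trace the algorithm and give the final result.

Computing 5^16 by squaring (build up from 5^1; each line after the first costs one multiplication):

5^1 = 5
5^2 = (5^1)^2 = 5^2 = 25
5^4 = (5^2)^2 = 25^2 = 625
5^8 = (5^4)^2 = 625^2 = 390625
5^16 = (5^8)^2 = 390625^2 = 152587890625

Result: 152587890625
Multiplications needed: 4 (4 lines after 5^1)

5^16 = 152587890625. Using exponentiation by squaring, this requires 4 multiplications. The key idea: if the exponent is even, square the half-power; if odd, multiply by the base once.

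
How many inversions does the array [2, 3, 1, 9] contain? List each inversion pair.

Finding inversions in [2, 3, 1, 9]:

(0, 2): arr[0]=2 > arr[2]=1
(1, 2): arr[1]=3 > arr[2]=1

Total inversions: 2

The array has 2 inversion(s): (0,2), (1,2). Each pair (i,j) satisfies i < j and arr[i] > arr[j].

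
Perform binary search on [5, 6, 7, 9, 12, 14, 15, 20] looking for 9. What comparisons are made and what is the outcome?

Binary search for 9 in [5, 6, 7, 9, 12, 14, 15, 20]:

lo=0, hi=7, mid=3, arr[mid]=9 -> Found target at index 3!

Binary search finds 9 at index 3 after 1 comparisons. The search repeatedly halves the search space by comparing with the middle element.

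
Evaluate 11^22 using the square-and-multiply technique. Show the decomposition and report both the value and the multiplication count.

Computing 11^22 by squaring (build up from 11^1; each line after the first costs one multiplication):

11^1 = 11
11^2 = (11^1)^2 = 11^2 = 121
11^4 = (11^2)^2 = 121^2 = 14641
11^5 = 11 * 11^4 = 11 * 14641 = 161051
11^10 = (11^5)^2 = 161051^2 = 25937424601
11^11 = 11 * 11^10 = 11 * 25937424601 = 285311670611
11^22 = (11^11)^2 = 285311670611^2 = 81402749386839761113321

Result: 81402749386839761113321
Multiplications needed: 6 (6 lines after 11^1)

11^22 = 81402749386839761113321. Using exponentiation by squaring, this requires 6 multiplications. The key idea: if the exponent is even, square the half-power; if odd, multiply by the base once.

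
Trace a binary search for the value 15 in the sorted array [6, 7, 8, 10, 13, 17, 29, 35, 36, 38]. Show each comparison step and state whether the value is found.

Binary search for 15 in [6, 7, 8, 10, 13, 17, 29, 35, 36, 38]:

lo=0, hi=9, mid=4, arr[mid]=13 -> 13 < 15, search right half
lo=5, hi=9, mid=7, arr[mid]=35 -> 35 > 15, search left half
lo=5, hi=6, mid=5, arr[mid]=17 -> 17 > 15, search left half
lo=5 > hi=4, target 15 not found

Binary search determines that 15 is not in the array after 3 comparisons. The search space was exhausted without finding the target.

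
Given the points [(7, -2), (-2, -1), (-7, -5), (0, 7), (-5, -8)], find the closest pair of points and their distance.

Computing all pairwise distances among 5 points:

d((7, -2), (-2, -1)) = 9.0554
d((7, -2), (-7, -5)) = 14.3178
d((7, -2), (0, 7)) = 11.4018
d((7, -2), (-5, -8)) = 13.4164
d((-2, -1), (-7, -5)) = 6.4031
d((-2, -1), (0, 7)) = 8.2462
d((-2, -1), (-5, -8)) = 7.6158
d((-7, -5), (0, 7)) = 13.8924
d((-7, -5), (-5, -8)) = 3.6056 <-- minimum
d((0, 7), (-5, -8)) = 15.8114

Closest pair: (-7, -5) and (-5, -8) with distance 3.6056

The closest pair is (-7, -5) and (-5, -8) with Euclidean distance 3.6056. For 5 points, brute-force pairwise comparison is shown above. For large n, the divide-and-conquer algorithm (sort by x, recurse on halves, check the dividing strip) achieves O(n log n).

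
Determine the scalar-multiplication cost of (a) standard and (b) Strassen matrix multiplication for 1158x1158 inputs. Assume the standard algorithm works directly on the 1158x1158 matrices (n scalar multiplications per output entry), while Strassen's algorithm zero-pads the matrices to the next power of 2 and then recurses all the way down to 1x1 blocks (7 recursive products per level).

Matrix multiplication for 1158x1158 matrices:

Strassen's algorithm requires power-of-2 dimensions. Pad 1158x1158 to 2048x2048 (next power of 2).

Standard algorithm: 1158^3 = 1552836312 multiplications
Strassen's algorithm: 7^(log2(2048)) = 7^11 = 1977326743 multiplications
Difference: 1552836312 - 1977326743 = -424490431 (Strassen uses MORE here due to padding overhead — for small or just-over-power-of-2 n, padding can outweigh the per-level savings)

Standard: 1552836312 multiplications (1158^3). Strassen: 1977326743 multiplications (7^11, after padding to 2048x2048). Strassen reduces 8 recursive multiplications to 7 at each level.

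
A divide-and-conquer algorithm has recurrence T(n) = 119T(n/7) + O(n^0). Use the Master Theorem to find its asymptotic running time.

Master Theorem for T(n) = 119T(n/7) + O(n^0):

a = 119, b = 7, c = 0
log_b(a) = log_7(119) = 2.4560

Case 1: c = 0 < log_7(119) = 2.4560
T(n) = O(n^(log_7 119))

For T(n) = 119T(n/7) + O(n^0): log_7(119) = 2.4560. This is Case 1 of the Master Theorem (c < log_b(a), work dominated by leaves), giving O(n^(log_7 119)).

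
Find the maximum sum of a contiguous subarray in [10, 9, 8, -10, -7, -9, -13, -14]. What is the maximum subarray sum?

Using Kadane's algorithm on [10, 9, 8, -10, -7, -9, -13, -14]:

Scanning through the array:
Position 1 (value 9): max_ending_here = 19, max_so_far = 19
Position 2 (value 8): max_ending_here = 27, max_so_far = 27
Position 3 (value -10): max_ending_here = 17, max_so_far = 27
Position 4 (value -7): max_ending_here = 10, max_so_far = 27
Position 5 (value -9): max_ending_here = 1, max_so_far = 27
Position 6 (value -13): max_ending_here = -12, max_so_far = 27
Position 7 (value -14): max_ending_here = -14, max_so_far = 27

Maximum subarray: [10, 9, 8]
Maximum sum: 27

The maximum subarray is [10, 9, 8] with sum 27. This subarray runs from index 0 to index 2.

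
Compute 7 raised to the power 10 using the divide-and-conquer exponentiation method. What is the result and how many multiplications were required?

Computing 7^10 by squaring (build up from 7^1; each line after the first costs one multiplication):

7^1 = 7
7^2 = (7^1)^2 = 7^2 = 49
7^4 = (7^2)^2 = 49^2 = 2401
7^5 = 7 * 7^4 = 7 * 2401 = 16807
7^10 = (7^5)^2 = 16807^2 = 282475249

Result: 282475249
Multiplications needed: 4 (4 lines after 7^1)

7^10 = 282475249. Using exponentiation by squaring, this requires 4 multiplications. The key idea: if the exponent is even, square the half-power; if odd, multiply by the base once.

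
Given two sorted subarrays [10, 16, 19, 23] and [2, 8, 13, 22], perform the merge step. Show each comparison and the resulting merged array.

Merging process:

Compare 10 vs 2: take 2 from right. Merged: [2]
Compare 10 vs 8: take 8 from right. Merged: [2, 8]
Compare 10 vs 13: take 10 from left. Merged: [2, 8, 10]
Compare 16 vs 13: take 13 from right. Merged: [2, 8, 10, 13]
Compare 16 vs 22: take 16 from left. Merged: [2, 8, 10, 13, 16]
Compare 19 vs 22: take 19 from left. Merged: [2, 8, 10, 13, 16, 19]
Compare 23 vs 22: take 22 from right. Merged: [2, 8, 10, 13, 16, 19, 22]
Append remaining from left: [23]. Merged: [2, 8, 10, 13, 16, 19, 22, 23]

Final merged array: [2, 8, 10, 13, 16, 19, 22, 23]
Total comparisons: 7

The merged array is [2, 8, 10, 13, 16, 19, 22, 23], requiring 7 comparisons. The merge step runs in O(n) time where n is the total number of elements.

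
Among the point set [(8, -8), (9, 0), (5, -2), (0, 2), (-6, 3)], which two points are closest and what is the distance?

Computing all pairwise distances among 5 points:

d((8, -8), (9, 0)) = 8.0623
d((8, -8), (5, -2)) = 6.7082
d((8, -8), (0, 2)) = 12.8062
d((8, -8), (-6, 3)) = 17.8045
d((9, 0), (5, -2)) = 4.4721 <-- minimum
d((9, 0), (0, 2)) = 9.2195
d((9, 0), (-6, 3)) = 15.2971
d((5, -2), (0, 2)) = 6.4031
d((5, -2), (-6, 3)) = 12.083
d((0, 2), (-6, 3)) = 6.0828

Closest pair: (9, 0) and (5, -2) with distance 4.4721

The closest pair is (9, 0) and (5, -2) with Euclidean distance 4.4721. For 5 points, brute-force pairwise comparison is shown above. For large n, the divide-and-conquer algorithm (sort by x, recurse on halves, check the dividing strip) achieves O(n log n).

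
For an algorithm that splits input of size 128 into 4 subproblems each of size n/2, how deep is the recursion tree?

For divide and conquer with division factor 2:

Problem sizes at each level:
Level 0: 128
Level 1: 64
Level 2: 32
Level 3: 16
Level 4: 8
Level 5: 4
Level 6: 2
Level 7: 1

The root is level 0 and the size-1 base case is level 7 (the tree spans levels 0 through 7, i.e. 8 levels counting the root), so the depth is the number of divisions: log_2(128) = 7

The recursion tree depth is log_2(128) = 7. At each level, the problem size is divided by 2, so it takes 7 divisions to reduce to a base case of size 1. The algorithm makes 4 recursive calls at each level.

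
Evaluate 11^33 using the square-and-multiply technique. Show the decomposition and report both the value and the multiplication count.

Computing 11^33 by squaring (build up from 11^1; each line after the first costs one multiplication):

11^1 = 11
11^2 = (11^1)^2 = 11^2 = 121
11^4 = (11^2)^2 = 121^2 = 14641
11^8 = (11^4)^2 = 14641^2 = 214358881
11^16 = (11^8)^2 = 214358881^2 = 45949729863572161
11^32 = (11^16)^2 = 45949729863572161^2 = 2111377674535255285545615254209921
11^33 = 11 * 11^32 = 11 * 2111377674535255285545615254209921 = 23225154419887808141001767796309131

Result: 23225154419887808141001767796309131
Multiplications needed: 6 (6 lines after 11^1)

11^33 = 23225154419887808141001767796309131. Using exponentiation by squaring, this requires 6 multiplications. The key idea: if the exponent is even, square the half-power; if odd, multiply by the base once.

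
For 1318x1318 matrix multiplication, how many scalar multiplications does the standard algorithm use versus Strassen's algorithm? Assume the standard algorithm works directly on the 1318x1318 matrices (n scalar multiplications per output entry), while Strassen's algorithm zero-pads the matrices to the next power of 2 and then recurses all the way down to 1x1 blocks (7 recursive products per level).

Matrix multiplication for 1318x1318 matrices:

Strassen's algorithm requires power-of-2 dimensions. Pad 1318x1318 to 2048x2048 (next power of 2).

Standard algorithm: 1318^3 = 2289529432 multiplications
Strassen's algorithm: 7^(log2(2048)) = 7^11 = 1977326743 multiplications
Savings: 2289529432 - 1977326743 = 312202689 multiplications

Standard: 2289529432 multiplications (1318^3). Strassen: 1977326743 multiplications (7^11, after padding to 2048x2048). Strassen reduces 8 recursive multiplications to 7 at each level.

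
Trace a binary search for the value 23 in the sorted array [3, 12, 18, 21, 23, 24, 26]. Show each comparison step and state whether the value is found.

Binary search for 23 in [3, 12, 18, 21, 23, 24, 26]:

lo=0, hi=6, mid=3, arr[mid]=21 -> 21 < 23, search right half
lo=4, hi=6, mid=5, arr[mid]=24 -> 24 > 23, search left half
lo=4, hi=4, mid=4, arr[mid]=23 -> Found target at index 4!

Binary search finds 23 at index 4 after 3 comparisons. The search repeatedly halves the search space by comparing with the middle element.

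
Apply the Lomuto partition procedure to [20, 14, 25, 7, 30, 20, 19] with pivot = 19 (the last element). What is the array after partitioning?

Lomuto partition with pivot = 19:

Initial array: [20, 14, 25, 7, 30, 20, 19]

arr[0]=20 > 19: no swap
arr[1]=14 <= 19: swap with position 0, array becomes [14, 20, 25, 7, 30, 20, 19]
arr[2]=25 > 19: no swap
arr[3]=7 <= 19: swap with position 1, array becomes [14, 7, 25, 20, 30, 20, 19]
arr[4]=30 > 19: no swap
arr[5]=20 > 19: no swap

Place pivot at position 2: [14, 7, 19, 20, 30, 20, 25]
Pivot position: 2

After partitioning with pivot 19, the array becomes [14, 7, 19, 20, 30, 20, 25]. The pivot is placed at index 2. All elements to the left of the pivot are <= 19, and all elements to the right are > 19.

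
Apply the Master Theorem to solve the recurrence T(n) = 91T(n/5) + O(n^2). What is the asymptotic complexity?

Master Theorem for T(n) = 91T(n/5) + O(n^2):

a = 91, b = 5, c = 2
log_b(a) = log_5(91) = 2.8028

Case 1: c = 2 < log_5(91) = 2.8028
T(n) = O(n^(log_5 91))

For T(n) = 91T(n/5) + O(n^2): log_5(91) = 2.8028. This is Case 1 of the Master Theorem (c < log_b(a), work dominated by leaves), giving O(n^(log_5 91)).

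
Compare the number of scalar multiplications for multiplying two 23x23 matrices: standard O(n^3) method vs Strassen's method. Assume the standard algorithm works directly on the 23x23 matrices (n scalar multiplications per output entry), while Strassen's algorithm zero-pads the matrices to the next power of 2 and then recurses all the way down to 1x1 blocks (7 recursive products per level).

Matrix multiplication for 23x23 matrices:

Strassen's algorithm requires power-of-2 dimensions. Pad 23x23 to 32x32 (next power of 2).

Standard algorithm: 23^3 = 12167 multiplications
Strassen's algorithm: 7^(log2(32)) = 7^5 = 16807 multiplications
Difference: 12167 - 16807 = -4640 (Strassen uses MORE here due to padding overhead — for small or just-over-power-of-2 n, padding can outweigh the per-level savings)

Standard: 12167 multiplications (23^3). Strassen: 16807 multiplications (7^5, after padding to 32x32). Strassen reduces 8 recursive multiplications to 7 at each level.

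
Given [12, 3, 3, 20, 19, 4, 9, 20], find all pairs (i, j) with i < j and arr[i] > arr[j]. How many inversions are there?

Finding inversions in [12, 3, 3, 20, 19, 4, 9, 20]:

(0, 1): arr[0]=12 > arr[1]=3
(0, 2): arr[0]=12 > arr[2]=3
(0, 5): arr[0]=12 > arr[5]=4
(0, 6): arr[0]=12 > arr[6]=9
(3, 4): arr[3]=20 > arr[4]=19
(3, 5): arr[3]=20 > arr[5]=4
(3, 6): arr[3]=20 > arr[6]=9
(4, 5): arr[4]=19 > arr[5]=4
(4, 6): arr[4]=19 > arr[6]=9

Total inversions: 9

The array has 9 inversion(s): (0,1), (0,2), (0,5), (0,6), (3,4), (3,5), (3,6), (4,5), (4,6). Each pair (i,j) satisfies i < j and arr[i] > arr[j].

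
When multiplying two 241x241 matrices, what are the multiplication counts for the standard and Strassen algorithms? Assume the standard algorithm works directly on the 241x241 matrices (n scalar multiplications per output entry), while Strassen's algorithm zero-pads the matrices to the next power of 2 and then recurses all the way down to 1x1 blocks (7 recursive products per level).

Matrix multiplication for 241x241 matrices:

Strassen's algorithm requires power-of-2 dimensions. Pad 241x241 to 256x256 (next power of 2).

Standard algorithm: 241^3 = 13997521 multiplications
Strassen's algorithm: 7^(log2(256)) = 7^8 = 5764801 multiplications
Savings: 13997521 - 5764801 = 8232720 multiplications

Standard: 13997521 multiplications (241^3). Strassen: 5764801 multiplications (7^8, after padding to 256x256). Strassen reduces 8 recursive multiplications to 7 at each level.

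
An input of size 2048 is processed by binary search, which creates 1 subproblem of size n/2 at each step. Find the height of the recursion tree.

For divide and conquer with division factor 2:

Problem sizes at each level:
Level 0: 2048
Level 1: 1024
Level 2: 512
Level 3: 256
Level 4: 128
Level 5: 64
Level 6: 32
Level 7: 16
Level 8: 8
Level 9: 4
Level 10: 2
Level 11: 1

The root is level 0 and the size-1 base case is level 11 (the tree spans levels 0 through 11, i.e. 12 levels counting the root), so the depth is the number of divisions: log_2(2048) = 11

The recursion tree depth is log_2(2048) = 11. At each level, the problem size is divided by 2, so it takes 11 divisions to reduce to a base case of size 1. The algorithm makes 1 recursive call at each level.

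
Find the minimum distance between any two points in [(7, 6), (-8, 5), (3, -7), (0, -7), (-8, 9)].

Computing all pairwise distances among 5 points:

d((7, 6), (-8, 5)) = 15.0333
d((7, 6), (3, -7)) = 13.6015
d((7, 6), (0, -7)) = 14.7648
d((7, 6), (-8, 9)) = 15.2971
d((-8, 5), (3, -7)) = 16.2788
d((-8, 5), (0, -7)) = 14.4222
d((-8, 5), (-8, 9)) = 4.0
d((3, -7), (0, -7)) = 3.0 <-- minimum
d((3, -7), (-8, 9)) = 19.4165
d((0, -7), (-8, 9)) = 17.8885

Closest pair: (3, -7) and (0, -7) with distance 3.0

The closest pair is (3, -7) and (0, -7) with Euclidean distance 3.0. For 5 points, brute-force pairwise comparison is shown above. For large n, the divide-and-conquer algorithm (sort by x, recurse on halves, check the dividing strip) achieves O(n log n).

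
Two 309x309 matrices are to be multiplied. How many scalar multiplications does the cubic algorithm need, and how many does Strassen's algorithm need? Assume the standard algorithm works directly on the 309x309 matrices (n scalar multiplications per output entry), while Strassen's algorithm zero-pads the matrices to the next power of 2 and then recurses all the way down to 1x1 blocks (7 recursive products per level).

Matrix multiplication for 309x309 matrices:

Strassen's algorithm requires power-of-2 dimensions. Pad 309x309 to 512x512 (next power of 2).

Standard algorithm: 309^3 = 29503629 multiplications
Strassen's algorithm: 7^(log2(512)) = 7^9 = 40353607 multiplications
Difference: 29503629 - 40353607 = -10849978 (Strassen uses MORE here due to padding overhead — for small or just-over-power-of-2 n, padding can outweigh the per-level savings)

Standard: 29503629 multiplications (309^3). Strassen: 40353607 multiplications (7^9, after padding to 512x512). Strassen reduces 8 recursive multiplications to 7 at each level.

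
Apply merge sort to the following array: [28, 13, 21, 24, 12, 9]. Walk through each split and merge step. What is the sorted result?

Merge sort trace:

Split: [28, 13, 21, 24, 12, 9] -> [28, 13, 21] and [24, 12, 9]
  Split: [28, 13, 21] -> [28] and [13, 21]
    Split: [13, 21] -> [13] and [21]
    Merge: [13] + [21] -> [13, 21]
  Merge: [28] + [13, 21] -> [13, 21, 28]
  Split: [24, 12, 9] -> [24] and [12, 9]
    Split: [12, 9] -> [12] and [9]
    Merge: [12] + [9] -> [9, 12]
  Merge: [24] + [9, 12] -> [9, 12, 24]
Merge: [13, 21, 28] + [9, 12, 24] -> [9, 12, 13, 21, 24, 28]

Final sorted array: [9, 12, 13, 21, 24, 28]

The merge sort proceeds by recursively splitting the array and merging sorted halves.
After all merges, the sorted array is [9, 12, 13, 21, 24, 28].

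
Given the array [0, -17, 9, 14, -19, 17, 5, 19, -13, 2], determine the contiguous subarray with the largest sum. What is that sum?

Using Kadane's algorithm on [0, -17, 9, 14, -19, 17, 5, 19, -13, 2]:

Scanning through the array:
Position 1 (value -17): max_ending_here = -17, max_so_far = 0
Position 2 (value 9): max_ending_here = 9, max_so_far = 9
Position 3 (value 14): max_ending_here = 23, max_so_far = 23
Position 4 (value -19): max_ending_here = 4, max_so_far = 23
Position 5 (value 17): max_ending_here = 21, max_so_far = 23
Position 6 (value 5): max_ending_here = 26, max_so_far = 26
Position 7 (value 19): max_ending_here = 45, max_so_far = 45
Position 8 (value -13): max_ending_here = 32, max_so_far = 45
Position 9 (value 2): max_ending_here = 34, max_so_far = 45

Maximum subarray: [9, 14, -19, 17, 5, 19]
Maximum sum: 45

The maximum subarray is [9, 14, -19, 17, 5, 19] with sum 45. This subarray runs from index 2 to index 7.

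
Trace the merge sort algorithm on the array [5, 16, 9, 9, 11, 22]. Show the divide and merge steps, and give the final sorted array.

Merge sort trace:

Split: [5, 16, 9, 9, 11, 22] -> [5, 16, 9] and [9, 11, 22]
  Split: [5, 16, 9] -> [5] and [16, 9]
    Split: [16, 9] -> [16] and [9]
    Merge: [16] + [9] -> [9, 16]
  Merge: [5] + [9, 16] -> [5, 9, 16]
  Split: [9, 11, 22] -> [9] and [11, 22]
    Split: [11, 22] -> [11] and [22]
    Merge: [11] + [22] -> [11, 22]
  Merge: [9] + [11, 22] -> [9, 11, 22]
Merge: [5, 9, 16] + [9, 11, 22] -> [5, 9, 9, 11, 16, 22]

Final sorted array: [5, 9, 9, 11, 16, 22]

The merge sort proceeds by recursively splitting the array and merging sorted halves.
After all merges, the sorted array is [5, 9, 9, 11, 16, 22].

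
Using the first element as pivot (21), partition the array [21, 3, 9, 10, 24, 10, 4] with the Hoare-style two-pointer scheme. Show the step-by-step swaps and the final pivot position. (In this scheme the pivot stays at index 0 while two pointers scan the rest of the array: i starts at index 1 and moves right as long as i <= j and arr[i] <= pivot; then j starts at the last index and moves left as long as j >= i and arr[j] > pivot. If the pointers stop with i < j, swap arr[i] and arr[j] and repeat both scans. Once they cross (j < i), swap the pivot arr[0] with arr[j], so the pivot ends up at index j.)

Hoare-style two-pointer partition with pivot = 21:

Initial array: [21, 3, 9, 10, 24, 10, 4]

Pointers start at i = 1, j = 6.
i stops at index 4 (arr[4]=24 > 21), j stops at index 6 (arr[6]=4 <= 21): swap arr[4] and arr[6], array becomes [21, 3, 9, 10, 4, 10, 24]
i ends at 6, j ends at 5: the pointers have crossed (j < i), so scanning stops.

Swap pivot arr[0] with arr[5] to place pivot at position 5: [10, 3, 9, 10, 4, 21, 24]
Pivot position: 5

After partitioning with pivot 21, the array becomes [10, 3, 9, 10, 4, 21, 24]. The pivot is placed at index 5. All elements to the left of the pivot are <= 21, and all elements to the right are > 21.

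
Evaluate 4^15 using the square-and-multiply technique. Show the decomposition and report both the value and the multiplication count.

Computing 4^15 by squaring (build up from 4^1; each line after the first costs one multiplication):

4^1 = 4
4^2 = (4^1)^2 = 4^2 = 16
4^3 = 4 * 4^2 = 4 * 16 = 64
4^6 = (4^3)^2 = 64^2 = 4096
4^7 = 4 * 4^6 = 4 * 4096 = 16384
4^14 = (4^7)^2 = 16384^2 = 268435456
4^15 = 4 * 4^14 = 4 * 268435456 = 1073741824

Result: 1073741824
Multiplications needed: 6 (6 lines after 4^1)

4^15 = 1073741824. Using exponentiation by squaring, this requires 6 multiplications. The key idea: if the exponent is even, square the half-power; if odd, multiply by the base once.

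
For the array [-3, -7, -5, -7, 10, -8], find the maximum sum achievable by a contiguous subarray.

Using Kadane's algorithm on [-3, -7, -5, -7, 10, -8]:

Scanning through the array:
Position 1 (value -7): max_ending_here = -7, max_so_far = -3
Position 2 (value -5): max_ending_here = -5, max_so_far = -3
Position 3 (value -7): max_ending_here = -7, max_so_far = -3
Position 4 (value 10): max_ending_here = 10, max_so_far = 10
Position 5 (value -8): max_ending_here = 2, max_so_far = 10

Maximum subarray: [10]
Maximum sum: 10

The maximum subarray is [10] with sum 10. This subarray runs from index 4 to index 4.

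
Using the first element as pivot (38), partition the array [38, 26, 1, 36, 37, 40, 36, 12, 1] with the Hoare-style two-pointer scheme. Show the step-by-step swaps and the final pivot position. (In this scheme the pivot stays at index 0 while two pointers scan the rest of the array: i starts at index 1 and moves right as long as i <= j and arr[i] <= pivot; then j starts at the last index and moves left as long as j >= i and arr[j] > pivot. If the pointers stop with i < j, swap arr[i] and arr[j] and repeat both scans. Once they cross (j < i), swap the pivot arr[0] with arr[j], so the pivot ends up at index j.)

Hoare-style two-pointer partition with pivot = 38:

Initial array: [38, 26, 1, 36, 37, 40, 36, 12, 1]

Pointers start at i = 1, j = 8.
i stops at index 5 (arr[5]=40 > 38), j stops at index 8 (arr[8]=1 <= 38): swap arr[5] and arr[8], array becomes [38, 26, 1, 36, 37, 1, 36, 12, 40]
i ends at 8, j ends at 7: the pointers have crossed (j < i), so scanning stops.

Swap pivot arr[0] with arr[7] to place pivot at position 7: [12, 26, 1, 36, 37, 1, 36, 38, 40]
Pivot position: 7

After partitioning with pivot 38, the array becomes [12, 26, 1, 36, 37, 1, 36, 38, 40]. The pivot is placed at index 7. All elements to the left of the pivot are <= 38, and all elements to the right are > 38.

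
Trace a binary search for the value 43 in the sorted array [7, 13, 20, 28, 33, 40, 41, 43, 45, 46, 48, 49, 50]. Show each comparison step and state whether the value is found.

Binary search for 43 in [7, 13, 20, 28, 33, 40, 41, 43, 45, 46, 48, 49, 50]:

lo=0, hi=12, mid=6, arr[mid]=41 -> 41 < 43, search right half
lo=7, hi=12, mid=9, arr[mid]=46 -> 46 > 43, search left half
lo=7, hi=8, mid=7, arr[mid]=43 -> Found target at index 7!

Binary search finds 43 at index 7 after 3 comparisons. The search repeatedly halves the search space by comparing with the middle element.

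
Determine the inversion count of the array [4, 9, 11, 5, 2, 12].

Finding inversions in [4, 9, 11, 5, 2, 12]:

(0, 4): arr[0]=4 > arr[4]=2
(1, 3): arr[1]=9 > arr[3]=5
(1, 4): arr[1]=9 > arr[4]=2
(2, 3): arr[2]=11 > arr[3]=5
(2, 4): arr[2]=11 > arr[4]=2
(3, 4): arr[3]=5 > arr[4]=2

Total inversions: 6

The array has 6 inversion(s): (0,4), (1,3), (1,4), (2,3), (2,4), (3,4). Each pair (i,j) satisfies i < j and arr[i] > arr[j].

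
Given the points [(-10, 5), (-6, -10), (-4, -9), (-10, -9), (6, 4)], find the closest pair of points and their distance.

Computing all pairwise distances among 5 points:

d((-10, 5), (-6, -10)) = 15.5242
d((-10, 5), (-4, -9)) = 15.2315
d((-10, 5), (-10, -9)) = 14.0
d((-10, 5), (6, 4)) = 16.0312
d((-6, -10), (-4, -9)) = 2.2361 <-- minimum
d((-6, -10), (-10, -9)) = 4.1231
d((-6, -10), (6, 4)) = 18.4391
d((-4, -9), (-10, -9)) = 6.0
d((-4, -9), (6, 4)) = 16.4012
d((-10, -9), (6, 4)) = 20.6155

Closest pair: (-6, -10) and (-4, -9) with distance 2.2361

The closest pair is (-6, -10) and (-4, -9) with Euclidean distance 2.2361. For 5 points, brute-force pairwise comparison is shown above. For large n, the divide-and-conquer algorithm (sort by x, recurse on halves, check the dividing strip) achieves O(n log n).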